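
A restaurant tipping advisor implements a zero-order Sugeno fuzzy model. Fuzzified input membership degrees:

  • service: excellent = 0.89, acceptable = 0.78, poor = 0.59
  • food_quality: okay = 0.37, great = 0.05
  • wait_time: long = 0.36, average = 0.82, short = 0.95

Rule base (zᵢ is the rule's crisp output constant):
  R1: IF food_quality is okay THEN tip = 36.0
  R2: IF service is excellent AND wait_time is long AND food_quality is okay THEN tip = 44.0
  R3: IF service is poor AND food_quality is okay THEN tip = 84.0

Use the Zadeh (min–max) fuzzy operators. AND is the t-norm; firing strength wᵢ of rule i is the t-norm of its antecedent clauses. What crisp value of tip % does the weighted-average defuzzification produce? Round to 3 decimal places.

R1 (z=36.0): okay=0.37 → w = 0.37
R2 (z=44.0): excellent=0.89, long=0.36, okay=0.37; AND[min(a, b)] → w = 0.36
R3 (z=84.0): poor=0.59, okay=0.37; AND[min(a, b)] → w = 0.37
Weighted average = (0.37·36.0 + 0.36·44.0 + 0.37·84.0) / (0.37 + 0.36 + 0.37)
  = 60.2400 / 1.1000 = 54.764

54.764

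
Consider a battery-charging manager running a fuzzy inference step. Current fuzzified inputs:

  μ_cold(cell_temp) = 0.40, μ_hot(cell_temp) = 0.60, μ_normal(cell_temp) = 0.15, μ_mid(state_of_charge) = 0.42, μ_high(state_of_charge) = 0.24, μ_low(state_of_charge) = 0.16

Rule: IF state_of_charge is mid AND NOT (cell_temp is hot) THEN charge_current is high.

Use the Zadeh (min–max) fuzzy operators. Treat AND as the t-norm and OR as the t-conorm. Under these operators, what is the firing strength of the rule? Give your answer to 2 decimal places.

0.40

firing strength: mid=0.42, ¬hot=1−0.60=0.40; AND[min(a, b)] → w = 0.40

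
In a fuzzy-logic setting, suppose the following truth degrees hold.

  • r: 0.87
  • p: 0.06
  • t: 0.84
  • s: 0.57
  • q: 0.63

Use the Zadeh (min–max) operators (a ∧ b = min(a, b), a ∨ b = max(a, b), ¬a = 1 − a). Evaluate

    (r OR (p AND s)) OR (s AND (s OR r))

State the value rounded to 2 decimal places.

0.87

p AND s = min(a, b) on (0.06, 0.57) = 0.06
r OR (p AND s) = max(a, b) on (0.87, 0.06) = 0.87
s OR r = max(a, b) on (0.57, 0.87) = 0.87
s AND (s OR r) = min(a, b) on (0.57, 0.87) = 0.57
(r OR (p AND s)) OR (s AND (s OR r)) = max(a, b) on (0.87, 0.57) = 0.87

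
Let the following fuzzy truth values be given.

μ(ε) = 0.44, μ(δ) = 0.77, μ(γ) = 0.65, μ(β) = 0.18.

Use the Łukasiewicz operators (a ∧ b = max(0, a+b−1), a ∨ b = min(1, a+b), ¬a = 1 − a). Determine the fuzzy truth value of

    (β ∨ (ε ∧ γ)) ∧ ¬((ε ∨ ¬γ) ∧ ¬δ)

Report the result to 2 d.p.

0.25

ε ∧ γ = max(0, a+b−1) on (0.44, 0.65) = 0.09
β ∨ (ε ∧ γ) = min(1, a+b) on (0.18, 0.09) = 0.27
¬γ = 1 − 0.65 = 0.35
ε ∨ ¬γ = min(1, a+b) on (0.44, 0.35) = 0.79
¬δ = 1 − 0.77 = 0.23
(ε ∨ ¬γ) ∧ ¬δ = max(0, a+b−1) on (0.79, 0.23) = 0.02
¬((ε ∨ ¬γ) ∧ ¬δ) = 1 − 0.02 = 0.98
(β ∨ (ε ∧ γ)) ∧ ¬((ε ∨ ¬γ) ∧ ¬δ) = max(0, a+b−1) on (0.27, 0.98) = 0.25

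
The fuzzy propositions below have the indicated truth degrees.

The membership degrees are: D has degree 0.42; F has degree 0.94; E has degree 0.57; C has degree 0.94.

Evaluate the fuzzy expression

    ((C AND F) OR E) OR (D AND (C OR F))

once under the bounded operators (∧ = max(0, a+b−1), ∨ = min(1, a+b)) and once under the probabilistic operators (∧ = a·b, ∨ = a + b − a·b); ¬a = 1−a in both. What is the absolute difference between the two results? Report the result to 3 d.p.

Under bounded:
  C AND F = max(0, a+b−1) on (0.94, 0.94) = 0.88
  (C AND F) OR E = min(1, a+b) on (0.88, 0.57) = 1.00
  C OR F = min(1, a+b) on (0.94, 0.94) = 1.00
  D AND (C OR F) = max(0, a+b−1) on (0.42, 1.00) = 0.42
  ((C AND F) OR E) OR (D AND (C OR F)) = min(1, a+b) on (1.00, 0.42) = 1.00
  → value = 1.0000
Under probabilistic:
  C AND F = a·b on (0.9400, 0.9400) = 0.8836
  (C AND F) OR E = a + b − a·b on (0.8836, 0.5700) = 0.9499
  C OR F = a + b − a·b on (0.9400, 0.9400) = 0.9964
  D AND (C OR F) = a·b on (0.4200, 0.9964) = 0.4185
  ((C AND F) OR E) OR (D AND (C OR F)) = a + b − a·b on (0.9499, 0.4185) = 0.9709
  → value = 0.9709
|1.0000 − 0.9709| = 0.029

0.029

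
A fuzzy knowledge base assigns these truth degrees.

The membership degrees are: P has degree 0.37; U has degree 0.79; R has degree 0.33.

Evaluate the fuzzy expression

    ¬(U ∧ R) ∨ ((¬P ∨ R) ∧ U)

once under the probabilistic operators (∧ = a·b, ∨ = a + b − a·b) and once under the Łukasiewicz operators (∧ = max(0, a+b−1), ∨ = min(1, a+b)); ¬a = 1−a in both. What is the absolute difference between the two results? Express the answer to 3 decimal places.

0.106

Under probabilistic:
  U ∧ R = a·b on (0.7900, 0.3300) = 0.2607
  ¬(U ∧ R) = 1 − 0.2607 = 0.7393
  ¬P = 1 − 0.3700 = 0.6300
  ¬P ∨ R = a + b − a·b on (0.6300, 0.3300) = 0.7521
  (¬P ∨ R) ∧ U = a·b on (0.7521, 0.7900) = 0.5942
  ¬(U ∧ R) ∨ ((¬P ∨ R) ∧ U) = a + b − a·b on (0.7393, 0.5942) = 0.8942
  → value = 0.8942
Under Łukasiewicz:
  U ∧ R = max(0, a+b−1) on (0.79, 0.33) = 0.12
  ¬(U ∧ R) = 1 − 0.12 = 0.88
  ¬P = 1 − 0.37 = 0.63
  ¬P ∨ R = min(1, a+b) on (0.63, 0.33) = 0.96
  (¬P ∨ R) ∧ U = max(0, a+b−1) on (0.96, 0.79) = 0.75
  ¬(U ∧ R) ∨ ((¬P ∨ R) ∧ U) = min(1, a+b) on (0.88, 0.75) = 1.00
  → value = 1.0000
|0.8942 − 1.0000| = 0.106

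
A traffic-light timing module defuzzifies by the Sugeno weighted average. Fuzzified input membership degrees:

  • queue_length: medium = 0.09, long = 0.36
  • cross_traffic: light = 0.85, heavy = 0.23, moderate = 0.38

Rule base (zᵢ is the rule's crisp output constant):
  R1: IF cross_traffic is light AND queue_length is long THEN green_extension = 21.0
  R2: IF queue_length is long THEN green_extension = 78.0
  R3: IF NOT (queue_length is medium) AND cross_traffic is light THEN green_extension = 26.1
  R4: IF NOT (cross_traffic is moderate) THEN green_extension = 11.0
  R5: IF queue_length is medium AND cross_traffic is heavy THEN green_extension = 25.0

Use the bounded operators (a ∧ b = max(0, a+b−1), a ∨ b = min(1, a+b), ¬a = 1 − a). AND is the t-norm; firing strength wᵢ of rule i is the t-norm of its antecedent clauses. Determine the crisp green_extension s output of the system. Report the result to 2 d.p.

30.33

R1 (z=21.0): light=0.85, long=0.36; AND[max(0, a+b−1)] → w = 0.21
R2 (z=78.0): long=0.36 → w = 0.36
R3 (z=26.1): ¬medium=1−0.09=0.91, light=0.85; AND[max(0, a+b−1)] → w = 0.76
R4 (z=11.0): ¬moderate=1−0.38=0.62 → w = 0.62
R5 (z=25.0): medium=0.09, heavy=0.23; AND[max(0, a+b−1)] → w = 0.00
Weighted average = (0.21·21.0 + 0.36·78.0 + 0.76·26.1 + 0.62·11.0 + 0.00·25.0) / (0.21 + 0.36 + 0.76 + 0.62 + 0.00)
  = 59.1460 / 1.9500 = 30.33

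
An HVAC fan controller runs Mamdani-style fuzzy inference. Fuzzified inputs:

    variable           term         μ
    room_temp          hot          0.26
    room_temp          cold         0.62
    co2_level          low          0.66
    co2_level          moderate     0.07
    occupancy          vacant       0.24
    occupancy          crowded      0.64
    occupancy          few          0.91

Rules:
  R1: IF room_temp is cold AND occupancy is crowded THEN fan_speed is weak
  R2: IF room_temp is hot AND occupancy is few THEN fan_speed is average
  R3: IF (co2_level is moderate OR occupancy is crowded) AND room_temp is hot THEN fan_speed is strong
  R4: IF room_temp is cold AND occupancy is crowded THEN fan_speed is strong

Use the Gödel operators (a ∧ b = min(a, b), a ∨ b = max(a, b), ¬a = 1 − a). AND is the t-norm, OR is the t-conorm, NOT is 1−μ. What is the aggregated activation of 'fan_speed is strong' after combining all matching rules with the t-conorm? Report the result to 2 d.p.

R1: cold=0.62, crowded=0.64; AND[min(a, b)] → w = 0.62
R2: hot=0.26, few=0.91; AND[min(a, b)] → w = 0.26
R3: (moderate=0.07 OR crowded=0.64) = 0.64; AND[min(a, b)] with hot=0.26 → w = 0.26
R4: cold=0.62, crowded=0.64; AND[min(a, b)] → w = 0.62
Rules with consequent 'strong': {R3, R4} → strengths 0.26, 0.62
Aggregate via t-conorm [max(a, b)]: 0.62

0.62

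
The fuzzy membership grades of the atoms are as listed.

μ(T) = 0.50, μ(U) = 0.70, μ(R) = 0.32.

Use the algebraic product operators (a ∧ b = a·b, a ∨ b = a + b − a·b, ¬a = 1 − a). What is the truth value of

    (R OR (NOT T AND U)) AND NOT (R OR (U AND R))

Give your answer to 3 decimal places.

0.294

NOT T = 1 − 0.5000 = 0.5000
NOT T AND U = a·b on (0.5000, 0.7000) = 0.3500
R OR (NOT T AND U) = a + b − a·b on (0.3200, 0.3500) = 0.5580
U AND R = a·b on (0.7000, 0.3200) = 0.2240
R OR (U AND R) = a + b − a·b on (0.3200, 0.2240) = 0.4723
NOT (R OR (U AND R)) = 1 − 0.4723 = 0.5277
(R OR (NOT T AND U)) AND NOT (R OR (U AND R)) = a·b on (0.5580, 0.5277) = 0.2944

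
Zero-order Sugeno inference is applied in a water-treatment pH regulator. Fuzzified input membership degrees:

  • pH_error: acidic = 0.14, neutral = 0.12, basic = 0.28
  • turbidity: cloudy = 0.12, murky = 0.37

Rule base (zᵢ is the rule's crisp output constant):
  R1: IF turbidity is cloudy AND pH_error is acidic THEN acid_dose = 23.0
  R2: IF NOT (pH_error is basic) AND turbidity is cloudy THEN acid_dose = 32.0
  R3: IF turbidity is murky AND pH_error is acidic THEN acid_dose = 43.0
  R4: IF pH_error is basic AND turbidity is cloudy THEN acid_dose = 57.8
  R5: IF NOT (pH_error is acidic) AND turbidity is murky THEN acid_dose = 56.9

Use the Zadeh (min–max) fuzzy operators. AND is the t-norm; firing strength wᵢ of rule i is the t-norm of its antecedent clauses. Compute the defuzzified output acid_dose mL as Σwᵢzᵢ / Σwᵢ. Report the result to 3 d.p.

R1 (z=23.0): cloudy=0.12, acidic=0.14; AND[min(a, b)] → w = 0.12
R2 (z=32.0): ¬basic=1−0.28=0.72, cloudy=0.12; AND[min(a, b)] → w = 0.12
R3 (z=43.0): murky=0.37, acidic=0.14; AND[min(a, b)] → w = 0.14
R4 (z=57.8): basic=0.28, cloudy=0.12; AND[min(a, b)] → w = 0.12
R5 (z=56.9): ¬acidic=1−0.14=0.86, murky=0.37; AND[min(a, b)] → w = 0.37
Weighted average = (0.12·23.0 + 0.12·32.0 + 0.14·43.0 + 0.12·57.8 + 0.37·56.9) / (0.12 + 0.12 + 0.14 + 0.12 + 0.37)
  = 40.6090 / 0.8700 = 46.677

46.677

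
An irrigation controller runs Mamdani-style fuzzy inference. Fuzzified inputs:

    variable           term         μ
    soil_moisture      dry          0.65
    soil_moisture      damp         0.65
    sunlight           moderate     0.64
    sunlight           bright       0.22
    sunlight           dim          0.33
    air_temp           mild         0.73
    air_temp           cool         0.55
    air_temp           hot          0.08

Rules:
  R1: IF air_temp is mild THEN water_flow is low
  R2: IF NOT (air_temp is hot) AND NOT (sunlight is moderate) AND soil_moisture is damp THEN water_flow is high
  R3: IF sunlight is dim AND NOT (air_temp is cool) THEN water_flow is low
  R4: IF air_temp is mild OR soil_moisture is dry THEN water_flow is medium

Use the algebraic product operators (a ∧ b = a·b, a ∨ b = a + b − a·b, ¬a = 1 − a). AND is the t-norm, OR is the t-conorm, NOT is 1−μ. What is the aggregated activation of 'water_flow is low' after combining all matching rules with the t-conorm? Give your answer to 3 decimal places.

R1: mild=0.73 → w = 0.7300
R2: ¬hot=1−0.08=0.92, ¬moderate=1−0.64=0.36, damp=0.65; AND[a·b] → w = 0.2153
R3: dim=0.33, ¬cool=1−0.55=0.45; AND[a·b] → w = 0.1485
R4: mild=0.73, dry=0.65; OR[a + b − a·b] → w = 0.9055
Rules with consequent 'low': {R1, R3} → strengths 0.7300, 0.1485
Aggregate via t-conorm [a + b − a·b]: 0.7701

0.770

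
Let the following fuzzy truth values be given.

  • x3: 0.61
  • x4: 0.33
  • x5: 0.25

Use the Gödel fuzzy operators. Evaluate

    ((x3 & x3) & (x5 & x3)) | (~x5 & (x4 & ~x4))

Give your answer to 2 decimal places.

x3 & x3 = min(a, b) on (0.61, 0.61) = 0.61
x5 & x3 = min(a, b) on (0.25, 0.61) = 0.25
(x3 & x3) & (x5 & x3) = min(a, b) on (0.61, 0.25) = 0.25
~x5 = 1 − 0.25 = 0.75
~x4 = 1 − 0.33 = 0.67
x4 & ~x4 = min(a, b) on (0.33, 0.67) = 0.33
~x5 & (x4 & ~x4) = min(a, b) on (0.75, 0.33) = 0.33
((x3 & x3) & (x5 & x3)) | (~x5 & (x4 & ~x4)) = max(a, b) on (0.25, 0.33) = 0.33

0.33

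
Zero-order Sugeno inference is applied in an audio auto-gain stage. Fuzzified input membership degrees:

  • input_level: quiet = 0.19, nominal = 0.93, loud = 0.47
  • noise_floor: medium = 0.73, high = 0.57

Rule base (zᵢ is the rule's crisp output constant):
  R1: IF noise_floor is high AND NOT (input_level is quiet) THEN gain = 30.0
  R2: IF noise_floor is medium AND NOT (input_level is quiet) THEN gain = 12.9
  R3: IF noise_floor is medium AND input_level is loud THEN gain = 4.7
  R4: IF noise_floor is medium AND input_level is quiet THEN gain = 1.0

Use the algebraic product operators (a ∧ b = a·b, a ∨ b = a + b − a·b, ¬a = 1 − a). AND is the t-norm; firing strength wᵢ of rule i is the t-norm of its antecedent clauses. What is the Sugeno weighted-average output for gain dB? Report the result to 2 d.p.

15.14

R1 (z=30.0): high=0.57, ¬quiet=1−0.19=0.81; AND[a·b] → w = 0.4617
R2 (z=12.9): medium=0.73, ¬quiet=1−0.19=0.81; AND[a·b] → w = 0.5913
R3 (z=4.7): medium=0.73, loud=0.47; AND[a·b] → w = 0.3431
R4 (z=1.0): medium=0.73, quiet=0.19; AND[a·b] → w = 0.1387
Weighted average = (0.4617·30.0 + 0.5913·12.9 + 0.3431·4.7 + 0.1387·1.0) / (0.4617 + 0.5913 + 0.3431 + 0.1387)
  = 23.2300 / 1.5348 = 15.14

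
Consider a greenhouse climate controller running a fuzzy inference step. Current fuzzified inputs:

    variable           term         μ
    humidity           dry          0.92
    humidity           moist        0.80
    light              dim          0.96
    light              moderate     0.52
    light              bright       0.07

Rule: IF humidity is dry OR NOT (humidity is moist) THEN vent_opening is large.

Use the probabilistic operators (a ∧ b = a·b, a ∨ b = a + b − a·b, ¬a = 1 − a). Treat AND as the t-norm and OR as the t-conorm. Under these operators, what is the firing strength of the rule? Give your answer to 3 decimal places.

0.936

firing strength: dry=0.92, ¬moist=1−0.80=0.20; OR[a + b − a·b] → w = 0.9360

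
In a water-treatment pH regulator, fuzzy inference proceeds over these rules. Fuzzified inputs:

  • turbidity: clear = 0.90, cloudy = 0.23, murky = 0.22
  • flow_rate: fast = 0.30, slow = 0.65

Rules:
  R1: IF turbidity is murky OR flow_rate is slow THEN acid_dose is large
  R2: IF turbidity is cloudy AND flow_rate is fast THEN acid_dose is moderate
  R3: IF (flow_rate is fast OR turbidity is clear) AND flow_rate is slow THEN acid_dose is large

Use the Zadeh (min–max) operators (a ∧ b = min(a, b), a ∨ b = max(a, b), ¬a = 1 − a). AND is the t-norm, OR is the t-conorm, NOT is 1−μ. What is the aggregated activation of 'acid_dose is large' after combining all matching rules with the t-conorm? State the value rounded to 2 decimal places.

R1: murky=0.22, slow=0.65; OR[max(a, b)] → w = 0.65
R2: cloudy=0.23, fast=0.30; AND[min(a, b)] → w = 0.23
R3: (fast=0.30 OR clear=0.90) = 0.90; AND[min(a, b)] with slow=0.65 → w = 0.65
Rules with consequent 'large': {R1, R3} → strengths 0.65, 0.65
Aggregate via t-conorm [max(a, b)]: 0.65

0.65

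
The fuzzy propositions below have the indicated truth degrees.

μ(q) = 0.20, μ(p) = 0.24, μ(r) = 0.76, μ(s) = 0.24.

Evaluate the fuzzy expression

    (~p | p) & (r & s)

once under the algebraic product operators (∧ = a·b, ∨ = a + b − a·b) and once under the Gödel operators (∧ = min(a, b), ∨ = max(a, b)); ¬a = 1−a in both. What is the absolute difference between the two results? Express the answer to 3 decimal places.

Under algebraic product:
  ~p = 1 − 0.2400 = 0.7600
  ~p | p = a + b − a·b on (0.7600, 0.2400) = 0.8176
  r & s = a·b on (0.7600, 0.2400) = 0.1824
  (~p | p) & (r & s) = a·b on (0.8176, 0.1824) = 0.1491
  → value = 0.1491
Under Gödel:
  ~p = 1 − 0.24 = 0.76
  ~p | p = max(a, b) on (0.76, 0.24) = 0.76
  r & s = min(a, b) on (0.76, 0.24) = 0.24
  (~p | p) & (r & s) = min(a, b) on (0.76, 0.24) = 0.24
  → value = 0.2400
|0.1491 − 0.2400| = 0.091

0.091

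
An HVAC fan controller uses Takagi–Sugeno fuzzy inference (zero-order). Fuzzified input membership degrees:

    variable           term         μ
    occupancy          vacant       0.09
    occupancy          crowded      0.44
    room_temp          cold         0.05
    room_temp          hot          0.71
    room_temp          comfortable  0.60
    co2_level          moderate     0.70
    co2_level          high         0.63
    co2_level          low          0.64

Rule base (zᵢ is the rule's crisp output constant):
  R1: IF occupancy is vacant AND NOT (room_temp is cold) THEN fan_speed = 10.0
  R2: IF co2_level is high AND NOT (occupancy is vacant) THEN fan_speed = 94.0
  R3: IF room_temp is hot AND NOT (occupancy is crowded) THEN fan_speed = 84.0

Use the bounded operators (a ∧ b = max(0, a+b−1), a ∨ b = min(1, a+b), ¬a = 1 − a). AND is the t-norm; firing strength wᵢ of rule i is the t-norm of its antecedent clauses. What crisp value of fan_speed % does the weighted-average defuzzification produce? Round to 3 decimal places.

R1 (z=10.0): vacant=0.09, ¬cold=1−0.05=0.95; AND[max(0, a+b−1)] → w = 0.04
R2 (z=94.0): high=0.63, ¬vacant=1−0.09=0.91; AND[max(0, a+b−1)] → w = 0.54
R3 (z=84.0): hot=0.71, ¬crowded=1−0.44=0.56; AND[max(0, a+b−1)] → w = 0.27
Weighted average = (0.04·10.0 + 0.54·94.0 + 0.27·84.0) / (0.04 + 0.54 + 0.27)
  = 73.8400 / 0.8500 = 86.871

86.871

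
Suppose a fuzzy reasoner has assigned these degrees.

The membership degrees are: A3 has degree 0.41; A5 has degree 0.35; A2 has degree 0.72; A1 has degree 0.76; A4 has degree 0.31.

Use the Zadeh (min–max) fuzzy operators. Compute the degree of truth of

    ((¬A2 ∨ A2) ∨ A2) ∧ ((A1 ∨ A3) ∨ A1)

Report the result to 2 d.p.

¬A2 = 1 − 0.72 = 0.28
¬A2 ∨ A2 = max(a, b) on (0.28, 0.72) = 0.72
(¬A2 ∨ A2) ∨ A2 = max(a, b) on (0.72, 0.72) = 0.72
A1 ∨ A3 = max(a, b) on (0.76, 0.41) = 0.76
(A1 ∨ A3) ∨ A1 = max(a, b) on (0.76, 0.76) = 0.76
((¬A2 ∨ A2) ∨ A2) ∧ ((A1 ∨ A3) ∨ A1) = min(a, b) on (0.72, 0.76) = 0.72

0.72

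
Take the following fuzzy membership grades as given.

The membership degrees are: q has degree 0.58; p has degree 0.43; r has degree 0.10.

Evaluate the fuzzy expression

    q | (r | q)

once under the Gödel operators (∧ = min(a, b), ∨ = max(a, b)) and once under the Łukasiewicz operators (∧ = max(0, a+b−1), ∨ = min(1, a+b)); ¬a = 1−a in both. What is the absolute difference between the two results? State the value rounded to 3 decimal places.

Under Gödel:
  r | q = max(a, b) on (0.10, 0.58) = 0.58
  q | (r | q) = max(a, b) on (0.58, 0.58) = 0.58
  → value = 0.5800
Under Łukasiewicz:
  r | q = min(1, a+b) on (0.10, 0.58) = 0.68
  q | (r | q) = min(1, a+b) on (0.58, 0.68) = 1.00
  → value = 1.0000
|0.5800 − 1.0000| = 0.420

0.420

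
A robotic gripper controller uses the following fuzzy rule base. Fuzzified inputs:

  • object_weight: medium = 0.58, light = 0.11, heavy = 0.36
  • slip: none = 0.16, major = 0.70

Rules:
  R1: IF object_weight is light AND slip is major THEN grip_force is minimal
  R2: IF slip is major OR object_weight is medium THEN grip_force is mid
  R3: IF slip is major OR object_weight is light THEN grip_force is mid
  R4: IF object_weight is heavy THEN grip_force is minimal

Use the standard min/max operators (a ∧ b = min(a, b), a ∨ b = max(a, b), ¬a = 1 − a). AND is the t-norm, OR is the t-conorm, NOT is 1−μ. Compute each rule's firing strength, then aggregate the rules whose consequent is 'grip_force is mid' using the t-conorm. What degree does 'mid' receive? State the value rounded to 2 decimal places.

0.70

R1: light=0.11, major=0.70; AND[min(a, b)] → w = 0.11
R2: major=0.70, medium=0.58; OR[max(a, b)] → w = 0.70
R3: major=0.70, light=0.11; OR[max(a, b)] → w = 0.70
R4: heavy=0.36 → w = 0.36
Rules with consequent 'mid': {R2, R3} → strengths 0.70, 0.70
Aggregate via t-conorm [max(a, b)]: 0.70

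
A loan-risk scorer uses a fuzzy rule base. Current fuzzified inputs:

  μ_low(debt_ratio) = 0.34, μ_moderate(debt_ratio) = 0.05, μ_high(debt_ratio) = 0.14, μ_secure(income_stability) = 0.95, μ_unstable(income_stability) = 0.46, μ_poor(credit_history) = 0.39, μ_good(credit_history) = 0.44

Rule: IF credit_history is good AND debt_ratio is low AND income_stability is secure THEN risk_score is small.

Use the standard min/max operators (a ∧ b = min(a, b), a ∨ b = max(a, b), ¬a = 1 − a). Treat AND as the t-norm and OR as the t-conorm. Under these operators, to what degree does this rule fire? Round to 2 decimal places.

firing strength: good=0.44, low=0.34, secure=0.95; AND[min(a, b)] → w = 0.34

0.34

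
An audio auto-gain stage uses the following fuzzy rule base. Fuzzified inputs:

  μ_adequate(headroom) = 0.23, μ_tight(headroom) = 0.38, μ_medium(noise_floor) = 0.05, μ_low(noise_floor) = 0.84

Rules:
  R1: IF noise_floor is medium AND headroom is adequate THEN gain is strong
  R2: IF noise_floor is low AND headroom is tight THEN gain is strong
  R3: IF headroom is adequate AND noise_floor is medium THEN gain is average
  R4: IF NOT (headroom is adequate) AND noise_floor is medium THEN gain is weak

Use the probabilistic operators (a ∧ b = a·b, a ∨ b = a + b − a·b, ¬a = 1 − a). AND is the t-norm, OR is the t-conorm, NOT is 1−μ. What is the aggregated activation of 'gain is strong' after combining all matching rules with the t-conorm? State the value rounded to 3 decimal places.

0.327

R1: medium=0.05, adequate=0.23; AND[a·b] → w = 0.0115
R2: low=0.84, tight=0.38; AND[a·b] → w = 0.3192
R3: adequate=0.23, medium=0.05; AND[a·b] → w = 0.0115
R4: ¬adequate=1−0.23=0.77, medium=0.05; AND[a·b] → w = 0.0385
Rules with consequent 'strong': {R1, R2} → strengths 0.0115, 0.3192
Aggregate via t-conorm [a + b − a·b]: 0.3270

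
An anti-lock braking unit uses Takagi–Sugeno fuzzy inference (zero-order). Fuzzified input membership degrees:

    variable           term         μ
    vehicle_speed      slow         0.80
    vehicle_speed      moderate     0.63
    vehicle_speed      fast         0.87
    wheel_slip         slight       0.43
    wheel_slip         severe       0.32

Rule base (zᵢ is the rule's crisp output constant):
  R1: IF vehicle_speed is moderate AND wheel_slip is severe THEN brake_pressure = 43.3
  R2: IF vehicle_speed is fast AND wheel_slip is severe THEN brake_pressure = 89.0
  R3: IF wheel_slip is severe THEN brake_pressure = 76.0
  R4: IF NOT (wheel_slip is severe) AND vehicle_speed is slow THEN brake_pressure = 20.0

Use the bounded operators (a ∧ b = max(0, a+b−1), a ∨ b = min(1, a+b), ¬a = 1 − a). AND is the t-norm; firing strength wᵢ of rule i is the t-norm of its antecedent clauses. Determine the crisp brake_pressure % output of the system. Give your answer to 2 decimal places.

R1 (z=43.3): moderate=0.63, severe=0.32; AND[max(0, a+b−1)] → w = 0.00
R2 (z=89.0): fast=0.87, severe=0.32; AND[max(0, a+b−1)] → w = 0.19
R3 (z=76.0): severe=0.32 → w = 0.32
R4 (z=20.0): ¬severe=1−0.32=0.68, slow=0.80; AND[max(0, a+b−1)] → w = 0.48
Weighted average = (0.00·43.3 + 0.19·89.0 + 0.32·76.0 + 0.48·20.0) / (0.00 + 0.19 + 0.32 + 0.48)
  = 50.8300 / 0.9900 = 51.34

51.34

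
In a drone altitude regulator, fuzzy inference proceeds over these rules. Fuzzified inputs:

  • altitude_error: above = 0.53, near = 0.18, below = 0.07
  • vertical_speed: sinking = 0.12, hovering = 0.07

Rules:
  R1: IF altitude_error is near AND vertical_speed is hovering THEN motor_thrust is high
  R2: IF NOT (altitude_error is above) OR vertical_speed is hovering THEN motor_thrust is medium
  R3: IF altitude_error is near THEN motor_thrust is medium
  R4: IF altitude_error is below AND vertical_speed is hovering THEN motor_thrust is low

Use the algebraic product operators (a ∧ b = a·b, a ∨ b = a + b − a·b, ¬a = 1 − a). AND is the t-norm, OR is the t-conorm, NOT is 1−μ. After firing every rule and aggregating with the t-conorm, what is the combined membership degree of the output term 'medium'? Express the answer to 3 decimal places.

0.596

R1: near=0.18, hovering=0.07; AND[a·b] → w = 0.0126
R2: ¬above=1−0.53=0.47, hovering=0.07; OR[a + b − a·b] → w = 0.5071
R3: near=0.18 → w = 0.1800
R4: below=0.07, hovering=0.07; AND[a·b] → w = 0.0049
Rules with consequent 'medium': {R2, R3} → strengths 0.5071, 0.1800
Aggregate via t-conorm [a + b − a·b]: 0.5958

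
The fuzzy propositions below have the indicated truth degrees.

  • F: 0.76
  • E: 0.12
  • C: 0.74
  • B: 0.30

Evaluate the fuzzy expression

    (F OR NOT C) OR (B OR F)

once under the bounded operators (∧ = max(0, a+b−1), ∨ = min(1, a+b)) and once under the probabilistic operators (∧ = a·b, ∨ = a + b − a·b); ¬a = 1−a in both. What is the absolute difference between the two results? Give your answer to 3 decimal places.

Under bounded:
  NOT C = 1 − 0.74 = 0.26
  F OR NOT C = min(1, a+b) on (0.76, 0.26) = 1.00
  B OR F = min(1, a+b) on (0.30, 0.76) = 1.00
  (F OR NOT C) OR (B OR F) = min(1, a+b) on (1.00, 1.00) = 1.00
  → value = 1.0000
Under probabilistic:
  NOT C = 1 − 0.7400 = 0.2600
  F OR NOT C = a + b − a·b on (0.7600, 0.2600) = 0.8224
  B OR F = a + b − a·b on (0.3000, 0.7600) = 0.8320
  (F OR NOT C) OR (B OR F) = a + b − a·b on (0.8224, 0.8320) = 0.9702
  → value = 0.9702
|1.0000 − 0.9702| = 0.030

0.030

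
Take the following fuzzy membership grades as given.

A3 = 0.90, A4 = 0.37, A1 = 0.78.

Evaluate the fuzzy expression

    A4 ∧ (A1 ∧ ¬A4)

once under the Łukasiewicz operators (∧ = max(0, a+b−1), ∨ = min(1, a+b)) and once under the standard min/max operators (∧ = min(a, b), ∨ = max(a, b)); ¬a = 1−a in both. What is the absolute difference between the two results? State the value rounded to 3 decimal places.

0.370

Under Łukasiewicz:
  ¬A4 = 1 − 0.37 = 0.63
  A1 ∧ ¬A4 = max(0, a+b−1) on (0.78, 0.63) = 0.41
  A4 ∧ (A1 ∧ ¬A4) = max(0, a+b−1) on (0.37, 0.41) = 0.00
  → value = 0.0000
Under standard min/max:
  ¬A4 = 1 − 0.37 = 0.63
  A1 ∧ ¬A4 = min(a, b) on (0.78, 0.63) = 0.63
  A4 ∧ (A1 ∧ ¬A4) = min(a, b) on (0.37, 0.63) = 0.37
  → value = 0.3700
|0.0000 − 0.3700| = 0.370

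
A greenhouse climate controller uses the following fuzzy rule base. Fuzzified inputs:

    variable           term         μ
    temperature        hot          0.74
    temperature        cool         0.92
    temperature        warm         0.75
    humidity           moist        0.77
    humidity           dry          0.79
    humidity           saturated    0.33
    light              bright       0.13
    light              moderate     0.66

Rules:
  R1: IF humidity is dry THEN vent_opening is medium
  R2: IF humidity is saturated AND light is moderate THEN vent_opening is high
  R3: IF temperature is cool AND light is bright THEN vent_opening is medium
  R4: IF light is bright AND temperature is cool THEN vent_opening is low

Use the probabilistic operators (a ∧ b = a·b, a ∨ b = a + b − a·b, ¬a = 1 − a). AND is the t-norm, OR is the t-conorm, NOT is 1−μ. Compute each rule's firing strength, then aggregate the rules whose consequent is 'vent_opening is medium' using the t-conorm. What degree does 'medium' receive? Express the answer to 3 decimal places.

R1: dry=0.79 → w = 0.7900
R2: saturated=0.33, moderate=0.66; AND[a·b] → w = 0.2178
R3: cool=0.92, bright=0.13; AND[a·b] → w = 0.1196
R4: bright=0.13, cool=0.92; AND[a·b] → w = 0.1196
Rules with consequent 'medium': {R1, R3} → strengths 0.7900, 0.1196
Aggregate via t-conorm [a + b − a·b]: 0.8151

0.815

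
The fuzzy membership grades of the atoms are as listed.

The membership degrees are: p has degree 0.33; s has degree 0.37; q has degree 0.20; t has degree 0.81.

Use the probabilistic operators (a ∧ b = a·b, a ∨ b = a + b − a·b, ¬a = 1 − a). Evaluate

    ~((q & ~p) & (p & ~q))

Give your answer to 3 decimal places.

0.965

~p = 1 − 0.3300 = 0.6700
q & ~p = a·b on (0.2000, 0.6700) = 0.1340
~q = 1 − 0.2000 = 0.8000
p & ~q = a·b on (0.3300, 0.8000) = 0.2640
(q & ~p) & (p & ~q) = a·b on (0.1340, 0.2640) = 0.0354
~((q & ~p) & (p & ~q)) = 1 − 0.0354 = 0.9646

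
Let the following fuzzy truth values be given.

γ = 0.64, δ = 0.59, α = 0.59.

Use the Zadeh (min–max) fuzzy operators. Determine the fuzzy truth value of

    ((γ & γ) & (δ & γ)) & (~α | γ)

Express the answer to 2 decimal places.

γ & γ = min(a, b) on (0.64, 0.64) = 0.64
δ & γ = min(a, b) on (0.59, 0.64) = 0.59
(γ & γ) & (δ & γ) = min(a, b) on (0.64, 0.59) = 0.59
~α = 1 − 0.59 = 0.41
~α | γ = max(a, b) on (0.41, 0.64) = 0.64
((γ & γ) & (δ & γ)) & (~α | γ) = min(a, b) on (0.59, 0.64) = 0.59

0.59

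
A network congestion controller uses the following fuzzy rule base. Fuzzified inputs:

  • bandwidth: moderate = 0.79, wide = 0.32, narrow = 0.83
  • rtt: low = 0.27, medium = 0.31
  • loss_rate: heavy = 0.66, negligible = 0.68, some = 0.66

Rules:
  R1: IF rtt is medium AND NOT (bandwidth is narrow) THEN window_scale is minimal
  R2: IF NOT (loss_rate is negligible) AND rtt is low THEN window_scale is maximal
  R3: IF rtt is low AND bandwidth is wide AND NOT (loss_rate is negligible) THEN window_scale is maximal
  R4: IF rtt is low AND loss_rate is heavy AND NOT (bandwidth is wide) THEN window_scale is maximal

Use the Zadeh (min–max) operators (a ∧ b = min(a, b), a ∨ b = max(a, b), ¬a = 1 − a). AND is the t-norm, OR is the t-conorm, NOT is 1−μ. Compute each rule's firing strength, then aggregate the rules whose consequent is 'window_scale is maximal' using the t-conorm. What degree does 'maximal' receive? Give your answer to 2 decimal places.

R1: medium=0.31, ¬narrow=1−0.83=0.17; AND[min(a, b)] → w = 0.17
R2: ¬negligible=1−0.68=0.32, low=0.27; AND[min(a, b)] → w = 0.27
R3: low=0.27, wide=0.32, ¬negligible=1−0.68=0.32; AND[min(a, b)] → w = 0.27
R4: low=0.27, heavy=0.66, ¬wide=1−0.32=0.68; AND[min(a, b)] → w = 0.27
Rules with consequent 'maximal': {R2, R3, R4} → strengths 0.27, 0.27, 0.27
Aggregate via t-conorm [max(a, b)]: 0.27

0.27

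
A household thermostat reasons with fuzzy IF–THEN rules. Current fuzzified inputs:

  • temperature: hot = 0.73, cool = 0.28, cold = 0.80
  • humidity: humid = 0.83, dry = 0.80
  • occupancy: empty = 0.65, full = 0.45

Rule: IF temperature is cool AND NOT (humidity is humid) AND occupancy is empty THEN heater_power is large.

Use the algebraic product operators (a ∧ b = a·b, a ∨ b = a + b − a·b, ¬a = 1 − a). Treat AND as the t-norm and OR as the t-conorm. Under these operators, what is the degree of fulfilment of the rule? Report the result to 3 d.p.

firing strength: cool=0.28, ¬humid=1−0.83=0.17, empty=0.65; AND[a·b] → w = 0.0309

0.031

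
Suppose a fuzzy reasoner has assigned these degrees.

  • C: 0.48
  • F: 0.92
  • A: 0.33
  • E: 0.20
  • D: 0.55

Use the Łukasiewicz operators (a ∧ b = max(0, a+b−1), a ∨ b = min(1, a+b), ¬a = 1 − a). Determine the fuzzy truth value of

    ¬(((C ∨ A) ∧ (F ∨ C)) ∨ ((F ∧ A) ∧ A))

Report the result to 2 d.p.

C ∨ A = min(1, a+b) on (0.48, 0.33) = 0.81
F ∨ C = min(1, a+b) on (0.92, 0.48) = 1.00
(C ∨ A) ∧ (F ∨ C) = max(0, a+b−1) on (0.81, 1.00) = 0.81
F ∧ A = max(0, a+b−1) on (0.92, 0.33) = 0.25
(F ∧ A) ∧ A = max(0, a+b−1) on (0.25, 0.33) = 0.00
((C ∨ A) ∧ (F ∨ C)) ∨ ((F ∧ A) ∧ A) = min(1, a+b) on (0.81, 0.00) = 0.81
¬(((C ∨ A) ∧ (F ∨ C)) ∨ ((F ∧ A) ∧ A)) = 1 − 0.81 = 0.19

0.19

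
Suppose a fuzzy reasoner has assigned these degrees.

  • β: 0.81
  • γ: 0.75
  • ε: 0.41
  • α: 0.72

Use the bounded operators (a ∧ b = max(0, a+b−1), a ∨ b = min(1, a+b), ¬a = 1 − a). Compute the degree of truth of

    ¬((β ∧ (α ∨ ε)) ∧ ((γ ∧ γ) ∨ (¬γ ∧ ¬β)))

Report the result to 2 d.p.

α ∨ ε = min(1, a+b) on (0.72, 0.41) = 1.00
β ∧ (α ∨ ε) = max(0, a+b−1) on (0.81, 1.00) = 0.81
γ ∧ γ = max(0, a+b−1) on (0.75, 0.75) = 0.50
¬γ = 1 − 0.75 = 0.25
¬β = 1 − 0.81 = 0.19
¬γ ∧ ¬β = max(0, a+b−1) on (0.25, 0.19) = 0.00
(γ ∧ γ) ∨ (¬γ ∧ ¬β) = min(1, a+b) on (0.50, 0.00) = 0.50
(β ∧ (α ∨ ε)) ∧ ((γ ∧ γ) ∨ (¬γ ∧ ¬β)) = max(0, a+b−1) on (0.81, 0.50) = 0.31
¬((β ∧ (α ∨ ε)) ∧ ((γ ∧ γ) ∨ (¬γ ∧ ¬β))) = 1 − 0.31 = 0.69

0.69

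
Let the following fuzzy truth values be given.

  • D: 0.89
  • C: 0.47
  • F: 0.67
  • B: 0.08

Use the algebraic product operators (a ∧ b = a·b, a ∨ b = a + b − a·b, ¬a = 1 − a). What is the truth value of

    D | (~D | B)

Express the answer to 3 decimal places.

~D = 1 − 0.8900 = 0.1100
~D | B = a + b − a·b on (0.1100, 0.0800) = 0.1812
D | (~D | B) = a + b − a·b on (0.8900, 0.1812) = 0.9099

0.910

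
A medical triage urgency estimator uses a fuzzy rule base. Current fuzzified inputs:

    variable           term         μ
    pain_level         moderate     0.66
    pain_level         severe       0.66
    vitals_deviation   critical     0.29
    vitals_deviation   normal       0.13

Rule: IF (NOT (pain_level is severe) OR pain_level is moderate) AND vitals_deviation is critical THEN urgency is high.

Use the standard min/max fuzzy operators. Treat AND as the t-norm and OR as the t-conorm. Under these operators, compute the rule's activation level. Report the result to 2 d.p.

firing strength: (¬severe=1−0.66=0.34 OR moderate=0.66) = 0.66; AND[min(a, b)] with critical=0.29 → w = 0.29

0.29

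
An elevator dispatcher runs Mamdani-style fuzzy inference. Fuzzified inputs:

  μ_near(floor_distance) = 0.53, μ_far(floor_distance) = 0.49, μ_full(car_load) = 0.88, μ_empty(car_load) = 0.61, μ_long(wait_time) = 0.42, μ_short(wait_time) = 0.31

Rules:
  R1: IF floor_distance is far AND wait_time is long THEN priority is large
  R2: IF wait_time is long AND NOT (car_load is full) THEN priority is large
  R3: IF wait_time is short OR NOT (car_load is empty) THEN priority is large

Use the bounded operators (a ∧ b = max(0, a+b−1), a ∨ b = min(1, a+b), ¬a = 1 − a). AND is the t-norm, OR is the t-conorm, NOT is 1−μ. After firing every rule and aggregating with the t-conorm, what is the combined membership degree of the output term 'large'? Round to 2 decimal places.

0.70

R1: far=0.49, long=0.42; AND[max(0, a+b−1)] → w = 0.00
R2: long=0.42, ¬full=1−0.88=0.12; AND[max(0, a+b−1)] → w = 0.00
R3: short=0.31, ¬empty=1−0.61=0.39; OR[min(1, a+b)] → w = 0.70
Rules with consequent 'large': {R1, R2, R3} → strengths 0.00, 0.00, 0.70
Aggregate via t-conorm [min(1, a+b)]: 0.70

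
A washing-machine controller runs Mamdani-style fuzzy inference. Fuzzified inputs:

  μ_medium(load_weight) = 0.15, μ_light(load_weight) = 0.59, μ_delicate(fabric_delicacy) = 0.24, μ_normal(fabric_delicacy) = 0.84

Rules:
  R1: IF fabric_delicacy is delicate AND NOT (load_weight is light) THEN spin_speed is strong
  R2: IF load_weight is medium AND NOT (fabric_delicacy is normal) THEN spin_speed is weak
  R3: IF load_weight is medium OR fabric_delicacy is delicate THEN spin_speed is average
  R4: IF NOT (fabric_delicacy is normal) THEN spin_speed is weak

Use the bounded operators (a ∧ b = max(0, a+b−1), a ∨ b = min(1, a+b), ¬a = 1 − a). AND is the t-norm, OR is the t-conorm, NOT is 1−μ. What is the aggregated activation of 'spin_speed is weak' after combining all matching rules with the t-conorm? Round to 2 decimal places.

R1: delicate=0.24, ¬light=1−0.59=0.41; AND[max(0, a+b−1)] → w = 0.00
R2: medium=0.15, ¬normal=1−0.84=0.16; AND[max(0, a+b−1)] → w = 0.00
R3: medium=0.15, delicate=0.24; OR[min(1, a+b)] → w = 0.39
R4: ¬normal=1−0.84=0.16 → w = 0.16
Rules with consequent 'weak': {R2, R4} → strengths 0.00, 0.16
Aggregate via t-conorm [min(1, a+b)]: 0.16

0.16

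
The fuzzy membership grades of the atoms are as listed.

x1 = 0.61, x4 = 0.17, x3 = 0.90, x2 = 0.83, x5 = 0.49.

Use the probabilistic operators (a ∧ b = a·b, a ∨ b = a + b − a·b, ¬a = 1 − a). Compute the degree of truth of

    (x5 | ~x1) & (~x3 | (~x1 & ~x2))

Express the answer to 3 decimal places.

~x1 = 1 − 0.6100 = 0.3900
x5 | ~x1 = a + b − a·b on (0.4900, 0.3900) = 0.6889
~x3 = 1 − 0.9000 = 0.1000
~x1 = 1 − 0.6100 = 0.3900
~x2 = 1 − 0.8300 = 0.1700
~x1 & ~x2 = a·b on (0.3900, 0.1700) = 0.0663
~x3 | (~x1 & ~x2) = a + b − a·b on (0.1000, 0.0663) = 0.1597
(x5 | ~x1) & (~x3 | (~x1 & ~x2)) = a·b on (0.6889, 0.1597) = 0.1100

0.110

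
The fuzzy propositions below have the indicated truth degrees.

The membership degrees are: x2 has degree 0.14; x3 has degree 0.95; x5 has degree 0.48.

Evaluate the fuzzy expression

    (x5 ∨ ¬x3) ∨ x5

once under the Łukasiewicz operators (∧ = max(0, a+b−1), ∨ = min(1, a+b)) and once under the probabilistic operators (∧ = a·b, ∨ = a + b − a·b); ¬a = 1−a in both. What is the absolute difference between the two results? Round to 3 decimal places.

Under Łukasiewicz:
  ¬x3 = 1 − 0.95 = 0.05
  x5 ∨ ¬x3 = min(1, a+b) on (0.48, 0.05) = 0.53
  (x5 ∨ ¬x3) ∨ x5 = min(1, a+b) on (0.53, 0.48) = 1.00
  → value = 1.0000
Under probabilistic:
  ¬x3 = 1 − 0.9500 = 0.0500
  x5 ∨ ¬x3 = a + b − a·b on (0.4800, 0.0500) = 0.5060
  (x5 ∨ ¬x3) ∨ x5 = a + b − a·b on (0.5060, 0.4800) = 0.7431
  → value = 0.7431
|1.0000 − 0.7431| = 0.257

0.257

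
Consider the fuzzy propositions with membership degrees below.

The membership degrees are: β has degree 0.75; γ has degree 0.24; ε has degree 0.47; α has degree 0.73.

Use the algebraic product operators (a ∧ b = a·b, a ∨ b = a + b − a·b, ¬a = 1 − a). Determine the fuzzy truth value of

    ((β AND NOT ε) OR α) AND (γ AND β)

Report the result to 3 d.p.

NOT ε = 1 − 0.4700 = 0.5300
β AND NOT ε = a·b on (0.7500, 0.5300) = 0.3975
(β AND NOT ε) OR α = a + b − a·b on (0.3975, 0.7300) = 0.8373
γ AND β = a·b on (0.2400, 0.7500) = 0.1800
((β AND NOT ε) OR α) AND (γ AND β) = a·b on (0.8373, 0.1800) = 0.1507

0.151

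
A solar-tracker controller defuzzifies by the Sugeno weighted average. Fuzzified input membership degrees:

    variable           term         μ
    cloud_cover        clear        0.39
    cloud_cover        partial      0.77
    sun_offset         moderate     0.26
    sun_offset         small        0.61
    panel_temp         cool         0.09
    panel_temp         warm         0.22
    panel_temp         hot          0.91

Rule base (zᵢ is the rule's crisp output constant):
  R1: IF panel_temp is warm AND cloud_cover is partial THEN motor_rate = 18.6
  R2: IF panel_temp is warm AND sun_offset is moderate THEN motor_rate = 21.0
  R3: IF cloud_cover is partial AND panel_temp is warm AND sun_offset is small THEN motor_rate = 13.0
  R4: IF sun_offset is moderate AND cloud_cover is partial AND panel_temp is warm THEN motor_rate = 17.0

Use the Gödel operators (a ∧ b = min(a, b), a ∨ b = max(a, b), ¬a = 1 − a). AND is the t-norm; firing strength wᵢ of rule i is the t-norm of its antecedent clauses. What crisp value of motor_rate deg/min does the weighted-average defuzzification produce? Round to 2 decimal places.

17.40

R1 (z=18.6): warm=0.22, partial=0.77; AND[min(a, b)] → w = 0.22
R2 (z=21.0): warm=0.22, moderate=0.26; AND[min(a, b)] → w = 0.22
R3 (z=13.0): partial=0.77, warm=0.22, small=0.61; AND[min(a, b)] → w = 0.22
R4 (z=17.0): moderate=0.26, partial=0.77, warm=0.22; AND[min(a, b)] → w = 0.22
Weighted average = (0.22·18.6 + 0.22·21.0 + 0.22·13.0 + 0.22·17.0) / (0.22 + 0.22 + 0.22 + 0.22)
  = 15.3120 / 0.8800 = 17.40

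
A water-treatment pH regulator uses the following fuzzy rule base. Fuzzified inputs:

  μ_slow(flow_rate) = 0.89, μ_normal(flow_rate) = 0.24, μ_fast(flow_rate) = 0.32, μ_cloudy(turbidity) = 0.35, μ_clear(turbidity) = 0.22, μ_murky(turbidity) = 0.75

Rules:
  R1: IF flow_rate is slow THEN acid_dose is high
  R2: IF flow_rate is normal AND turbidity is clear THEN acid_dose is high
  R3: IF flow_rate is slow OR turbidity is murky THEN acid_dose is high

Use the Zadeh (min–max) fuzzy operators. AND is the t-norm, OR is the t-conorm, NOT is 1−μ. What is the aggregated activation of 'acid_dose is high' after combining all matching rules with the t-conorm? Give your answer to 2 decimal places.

R1: slow=0.89 → w = 0.89
R2: normal=0.24, clear=0.22; AND[min(a, b)] → w = 0.22
R3: slow=0.89, murky=0.75; OR[max(a, b)] → w = 0.89
Rules with consequent 'high': {R1, R2, R3} → strengths 0.89, 0.22, 0.89
Aggregate via t-conorm [max(a, b)]: 0.89

0.89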